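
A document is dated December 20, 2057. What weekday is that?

January 1, 2057 is a Monday.
Jan 1, 2057 → Feb 1, 2057: 31 days (January has 31).
Feb 1, 2057 → Mar 1, 2057: 28 days (February has 28).
Mar 1, 2057 → Apr 1, 2057: 31 days (March has 31).
Apr 1, 2057 → May 1, 2057: 30 days (April has 30).
May 1, 2057 → Jun 1, 2057: 31 days (May has 31).
Jun 1, 2057 → Jul 1, 2057: 30 days (June has 30).
Jul 1, 2057 → Aug 1, 2057: 31 days (July has 31).
Aug 1, 2057 → Sep 1, 2057: 31 days (August has 31).
Sep 1, 2057 → Oct 1, 2057: 30 days (September has 30).
Oct 1, 2057 → Nov 1, 2057: 31 days (October has 31).
Nov 1, 2057 → Dec 1, 2057: 30 days (November has 30).
Dec 1, 2057 → Dec 20, 2057: 19 days.
Total: 353 days.
353 mod 7 = 3, so Monday + 3 = Thursday.

Thursday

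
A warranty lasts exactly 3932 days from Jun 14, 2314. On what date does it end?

March 20, 2325

+365 (one year) → Jun 14, 2315 (3567 left).
+366 (one year; includes Feb 29, 2316) → Jun 14, 2316 (3201 left).
+365 (one year) → Jun 14, 2317 (2836 left).
+365 (one year) → Jun 14, 2318 (2471 left).
+365 (one year) → Jun 14, 2319 (2106 left).
+366 (one year; includes Feb 29, 2320) → Jun 14, 2320 (1740 left).
+365 (one year) → Jun 14, 2321 (1375 left).
+365 (one year) → Jun 14, 2322 (1010 left).
+365 (one year) → Jun 14, 2323 (645 left).
+366 (one year; includes Feb 29, 2324) → Jun 14, 2324 (279 left).
Jun has 30 days: +17 → Jul 1, 2324 (262 left).
Jul has 31 days: +31 → Aug 1, 2324 (231 left).
Aug has 31 days: +31 → Sep 1, 2324 (200 left).
Sep has 30 days: +30 → Oct 1, 2324 (170 left).
Oct has 31 days: +31 → Nov 1, 2324 (139 left).
Nov has 30 days: +30 → Dec 1, 2324 (109 left).
Dec has 31 days: +31 → Jan 1, 2325 (78 left).
Jan has 31 days: +31 → Feb 1, 2325 (47 left).
Feb has 28 days: +28 → Mar 1, 2325 (19 left).
+19 → Mar 20, 2325.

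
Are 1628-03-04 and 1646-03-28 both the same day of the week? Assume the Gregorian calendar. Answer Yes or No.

From Mar 4, 1628 to Mar 28, 1646 is 6598 days.
6598 mod 7 = 4, so they are different weekdays.
(Mar 4, 1628 is a Saturday; Mar 28, 1646 is a Wednesday.)

No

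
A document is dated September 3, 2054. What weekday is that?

Thursday

January 1, 2054 is a Thursday.
Jan 1, 2054 → Feb 1, 2054: 31 days (January has 31).
Feb 1, 2054 → Mar 1, 2054: 28 days (February has 28).
Mar 1, 2054 → Apr 1, 2054: 31 days (March has 31).
Apr 1, 2054 → May 1, 2054: 30 days (April has 30).
May 1, 2054 → Jun 1, 2054: 31 days (May has 31).
Jun 1, 2054 → Jul 1, 2054: 30 days (June has 30).
Jul 1, 2054 → Aug 1, 2054: 31 days (July has 31).
Aug 1, 2054 → Sep 1, 2054: 31 days (August has 31).
Sep 1, 2054 → Sep 3, 2054: 2 days.
Total: 245 days.
245 mod 7 = 0, so Thursday + 0 = Thursday.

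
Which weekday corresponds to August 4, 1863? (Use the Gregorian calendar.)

Tuesday

Doomsday rule: the anchor day for the 1800s is Friday. For year 63: 63÷12 = 5 r 3, and 3÷4 = 0, so 5+3+0 = 8.
Friday + 8 ≡ Saturday — that's 1863's doomsday.
In August the doomsday date is Aug 8.
Aug 4 is 4 days before Aug 8; 4 mod 7 = 4, so Saturday − 4 = Tuesday.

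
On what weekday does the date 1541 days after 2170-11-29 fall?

First find the weekday of Nov 29, 2170. Doomsday rule: the anchor day for the 2100s is Sunday. For year 70: 70÷12 = 5 r 10, and 10÷4 = 2, so 5+10+2 = 17.
Sunday + 17 ≡ Wednesday — that's 2170's doomsday.
In November the doomsday date is Nov 7.
Nov 29 is 22 days after Nov 7; 22 mod 7 = 1, so Wednesday + 1 = Thursday.
1541 mod 7 = 1, so 1541 days after a Thursday is Thursday + 1 = Friday.

Friday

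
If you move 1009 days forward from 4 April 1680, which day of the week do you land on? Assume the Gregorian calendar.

First find the weekday of Apr 4, 1680. Doomsday rule: the anchor day for the 1600s is Tuesday. For year 80: 80÷12 = 6 r 8, and 8÷4 = 2, so 6+8+2 = 16.
Tuesday + 16 ≡ Thursday — that's 1680's doomsday.
In April the doomsday date is Apr 4.
Apr 4 is the doomsday itself: Thursday.
1009 mod 7 = 1, so 1009 days after a Thursday is Thursday + 1 = Friday.

Friday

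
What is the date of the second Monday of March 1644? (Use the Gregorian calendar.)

March 14, 1644

March 1, 1644 is a Tuesday.
The first Monday is therefore March 7 (6 days later).
The second Monday is 7 + 1×7 = March 14.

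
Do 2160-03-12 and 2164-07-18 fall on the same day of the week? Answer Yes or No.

Yes

From Mar 12, 2160 to Jul 18, 2164 is 1589 days.
1589 mod 7 = 0, so they are the same weekday.
(Mar 12, 2160 is a Wednesday; Jul 18, 2164 is a Wednesday.)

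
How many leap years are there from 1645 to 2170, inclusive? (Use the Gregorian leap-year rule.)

127

Multiples of 4 in [1645,2170]: 131.
Of those, multiples of 100: 5 (not leap unless ÷400).
Multiples of 400: 1.
Leap years = 131 − 5 + 1 = 127.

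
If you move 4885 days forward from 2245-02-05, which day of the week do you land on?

Feb 5, 2245 is a Wednesday.
4885 mod 7 = 6, so 4885 days after a Wednesday is Wednesday + 6 = Tuesday.

Tuesday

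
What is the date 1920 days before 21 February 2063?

−365 (one year) → Feb 21, 2062 (1555 left).
−365 (one year) → Feb 21, 2061 (1190 left).
−366 (one year; includes Feb 29, 2060) → Feb 21, 2060 (824 left).
−365 (one year) → Feb 21, 2059 (459 left).
−365 (one year) → Feb 21, 2058 (94 left).
−21 → Jan 31, 2058 (end of Jan, 31 days; 73 left).
−31 → Dec 31, 2057 (end of Dec, 31 days; 42 left).
−31 → Nov 30, 2057 (end of Nov, 30 days; 11 left).
−11 → Nov 19, 2057.

November 19, 2057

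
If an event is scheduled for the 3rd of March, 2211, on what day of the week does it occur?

Doomsday rule: the anchor day for the 2200s is Friday. For year 11: 11÷12 = 0 r 11, and 11÷4 = 2, so 0+11+2 = 13.
Friday + 13 ≡ Thursday — that's 2211's doomsday.
In March the doomsday date is Mar 14.
Mar 3 is 11 days before Mar 14; 11 mod 7 = 4, so Thursday − 4 = Sunday.

Sunday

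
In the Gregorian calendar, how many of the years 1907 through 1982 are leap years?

Multiples of 4 in [1907,1982]: 19.
Of those, multiples of 100: 0 (not leap unless ÷400).
Multiples of 400: 0.
Leap years = 19 − 0 + 0 = 19.

19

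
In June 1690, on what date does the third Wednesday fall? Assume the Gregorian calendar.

June 1, 1690 is a Thursday.
The first Wednesday is therefore June 7 (6 days later).
The third Wednesday is 7 + 2×7 = June 21.

June 21, 1690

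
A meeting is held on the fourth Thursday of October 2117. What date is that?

October 28, 2117

October 1, 2117 is a Friday.
The first Thursday is therefore October 7 (6 days later).
The fourth Thursday is 7 + 3×7 = October 28.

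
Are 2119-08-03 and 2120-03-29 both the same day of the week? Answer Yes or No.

From Aug 3, 2119 to Mar 29, 2120 is 239 days.
239 mod 7 = 1, so they are different weekdays.
(Aug 3, 2119 is a Thursday; Mar 29, 2120 is a Friday.)

No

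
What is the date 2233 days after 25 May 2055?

July 5, 2061

+366 (one year; includes Feb 29, 2056) → May 25, 2056 (1867 left).
+365 (one year) → May 25, 2057 (1502 left).
+365 (one year) → May 25, 2058 (1137 left).
+365 (one year) → May 25, 2059 (772 left).
+366 (one year; includes Feb 29, 2060) → May 25, 2060 (406 left).
+365 (one year) → May 25, 2061 (41 left).
May has 31 days: +7 → Jun 1, 2061 (34 left).
Jun has 30 days: +30 → Jul 1, 2061 (4 left).
+4 → Jul 5, 2061.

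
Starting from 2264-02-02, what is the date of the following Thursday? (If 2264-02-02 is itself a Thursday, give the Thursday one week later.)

February 4, 2264

Feb 2, 2264 is a Tuesday.
From Tuesday to the next Thursday is 2 days.
Feb 2, 2264 + 2 = Feb 4, 2264.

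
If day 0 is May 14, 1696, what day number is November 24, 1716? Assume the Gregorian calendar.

7498

May 14, 1696 → May 14, 1697: 365 days.
May 14, 1697 → May 14, 1698: 365 days.
May 14, 1698 → May 14, 1699: 365 days.
May 14, 1699 → May 14, 1700: 365 days.
May 14, 1700 → May 14, 1701: 365 days.
May 14, 1701 → May 14, 1702: 365 days.
May 14, 1702 → May 14, 1703: 365 days.
May 14, 1703 → May 14, 1704: 366 days (Feb 29, 1704 is in that span).
May 14, 1704 → May 14, 1705: 365 days.
May 14, 1705 → May 14, 1706: 365 days.
May 14, 1706 → May 14, 1707: 365 days.
May 14, 1707 → May 14, 1708: 366 days (Feb 29, 1708 is in that span).
May 14, 1708 → May 14, 1709: 365 days.
May 14, 1709 → May 14, 1710: 365 days.
May 14, 1710 → May 14, 1711: 365 days.
May 14, 1711 → May 14, 1712: 366 days (Feb 29, 1712 is in that span).
May 14, 1712 → May 14, 1713: 365 days.
May 14, 1713 → May 14, 1714: 365 days.
May 14, 1714 → May 14, 1715: 365 days.
May 14, 1715 → May 14, 1716: 366 days (Feb 29, 1716 is in that span).
May 14, 1716 → Jun 14, 1716: 31 days (May has 31).
Jun 14, 1716 → Jul 14, 1716: 30 days (June has 30).
Jul 14, 1716 → Aug 14, 1716: 31 days (July has 31).
Aug 14, 1716 → Sep 14, 1716: 31 days (August has 31).
Sep 14, 1716 → Oct 14, 1716: 30 days (September has 30).
Oct 14, 1716 → Nov 14, 1716: 31 days (October has 31).
Nov 14, 1716 → Nov 24, 1716: 10 days.
Total: 7498 days.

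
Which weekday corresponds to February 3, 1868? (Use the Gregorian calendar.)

Doomsday rule: the anchor day for the 1800s is Friday. For year 68: 68÷12 = 5 r 8, and 8÷4 = 2, so 5+8+2 = 15.
Friday + 15 ≡ Saturday — that's 1868's doomsday.
In February the doomsday date is Feb 29 (1868 is a leap year (divisible by 4)).
Feb 3 is 26 days before Feb 29; 26 mod 7 = 5, so Saturday − 5 = Monday.

Monday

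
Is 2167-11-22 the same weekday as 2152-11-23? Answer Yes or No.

From Nov 23, 2152 to Nov 22, 2167 is 5477 days.
5477 mod 7 = 3, so they are different weekdays.
(Nov 23, 2152 is a Thursday; Nov 22, 2167 is a Sunday.)

No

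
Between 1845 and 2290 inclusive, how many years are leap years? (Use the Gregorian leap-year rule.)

Multiples of 4 in [1845,2290]: 111.
Of those, multiples of 100: 4 (not leap unless ÷400).
Multiples of 400: 1.
Leap years = 111 − 4 + 1 = 108.

108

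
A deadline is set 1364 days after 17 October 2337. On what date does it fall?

July 12, 2341

+365 (one year) → Oct 17, 2338 (999 left).
+365 (one year) → Oct 17, 2339 (634 left).
+366 (one year; includes Feb 29, 2340) → Oct 17, 2340 (268 left).
Oct has 31 days: +15 → Nov 1, 2340 (253 left).
Nov has 30 days: +30 → Dec 1, 2340 (223 left).
Dec has 31 days: +31 → Jan 1, 2341 (192 left).
Jan has 31 days: +31 → Feb 1, 2341 (161 left).
Feb has 28 days: +28 → Mar 1, 2341 (133 left).
Mar has 31 days: +31 → Apr 1, 2341 (102 left).
Apr has 30 days: +30 → May 1, 2341 (72 left).
May has 31 days: +31 → Jun 1, 2341 (41 left).
Jun has 30 days: +30 → Jul 1, 2341 (11 left).
+11 → Jul 12, 2341.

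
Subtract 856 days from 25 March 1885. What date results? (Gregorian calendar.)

−365 (one year) → Mar 25, 1884 (491 left).
−366 (one year; includes Feb 29, 1884) → Mar 25, 1883 (125 left).
−25 → Feb 28, 1883 (end of Feb, 28 days; 100 left).
−28 → Jan 31, 1883 (end of Jan, 31 days; 72 left).
−31 → Dec 31, 1882 (end of Dec, 31 days; 41 left).
−31 → Nov 30, 1882 (end of Nov, 30 days; 10 left).
−10 → Nov 20, 1882.

November 20, 1882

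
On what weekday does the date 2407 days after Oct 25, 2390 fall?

First find the weekday of Oct 25, 2390. Doomsday rule: the anchor day for the 2300s is Wednesday. For year 90: 90÷12 = 7 r 6, and 6÷4 = 1, so 7+6+1 = 14.
Wednesday + 14 ≡ Wednesday — that's 2390's doomsday.
In October the doomsday date is Oct 10.
Oct 25 is 15 days after Oct 10; 15 mod 7 = 1, so Wednesday + 1 = Thursday.
2407 mod 7 = 6, so 2407 days after a Thursday is Thursday + 6 = Wednesday.

Wednesday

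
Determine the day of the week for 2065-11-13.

Doomsday rule: the anchor day for the 2000s is Tuesday. For year 65: 65÷12 = 5 r 5, and 5÷4 = 1, so 5+5+1 = 11.
Tuesday + 11 ≡ Saturday — that's 2065's doomsday.
In November the doomsday date is Nov 7.
Nov 13 is 6 days after Nov 7; 6 mod 7 = 6, so Saturday + 6 = Friday.

Friday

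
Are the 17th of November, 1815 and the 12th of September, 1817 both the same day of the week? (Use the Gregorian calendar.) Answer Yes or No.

From Nov 17, 1815 to Sep 12, 1817 is 665 days.
665 mod 7 = 0, so they are the same weekday.
(Nov 17, 1815 is a Friday; Sep 12, 1817 is a Friday.)

Yes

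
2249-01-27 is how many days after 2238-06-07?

3887

Jun 7, 2238 → Jun 7, 2239: 365 days.
Jun 7, 2239 → Jun 7, 2240: 366 days (Feb 29, 2240 is in that span).
Jun 7, 2240 → Jun 7, 2241: 365 days.
Jun 7, 2241 → Jun 7, 2242: 365 days.
Jun 7, 2242 → Jun 7, 2243: 365 days.
Jun 7, 2243 → Jun 7, 2244: 366 days (Feb 29, 2244 is in that span).
Jun 7, 2244 → Jun 7, 2245: 365 days.
Jun 7, 2245 → Jun 7, 2246: 365 days.
Jun 7, 2246 → Jun 7, 2247: 365 days.
Jun 7, 2247 → Jun 7, 2248: 366 days (Feb 29, 2248 is in that span).
Jun 7, 2248 → Jul 7, 2248: 30 days (June has 30).
Jul 7, 2248 → Aug 7, 2248: 31 days (July has 31).
Aug 7, 2248 → Sep 7, 2248: 31 days (August has 31).
Sep 7, 2248 → Oct 7, 2248: 30 days (September has 30).
Oct 7, 2248 → Nov 7, 2248: 31 days (October has 31).
Nov 7, 2248 → Dec 7, 2248: 30 days (November has 30).
Dec 7, 2248 → Jan 7, 2249: 31 days (December has 31).
Jan 7, 2249 → Jan 27, 2249: 20 days.
Total: 3887 days.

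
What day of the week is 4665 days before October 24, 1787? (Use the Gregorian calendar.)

Sunday

Oct 24, 1787 is a Wednesday.
4665 mod 7 = 3, so 4665 days before a Wednesday is Wednesday − 3 = Sunday.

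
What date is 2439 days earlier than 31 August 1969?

December 27, 1962

−365 (one year) → Aug 31, 1968 (2074 left).
−366 (one year; includes Feb 29, 1968) → Aug 31, 1967 (1708 left).
−365 (one year) → Aug 31, 1966 (1343 left).
−365 (one year) → Aug 31, 1965 (978 left).
−365 (one year) → Aug 31, 1964 (613 left).
−366 (one year; includes Feb 29, 1964) → Aug 31, 1963 (247 left).
−31 → Jul 31, 1963 (end of Jul, 31 days; 216 left).
−31 → Jun 30, 1963 (end of Jun, 30 days; 185 left).
−30 → May 31, 1963 (end of May, 31 days; 155 left).
−31 → Apr 30, 1963 (end of Apr, 30 days; 124 left).
−30 → Mar 31, 1963 (end of Mar, 31 days; 94 left).
−31 → Feb 28, 1963 (end of Feb, 28 days; 63 left).
−28 → Jan 31, 1963 (end of Jan, 31 days; 35 left).
−31 → Dec 31, 1962 (end of Dec, 31 days; 4 left).
−4 → Dec 27, 1962.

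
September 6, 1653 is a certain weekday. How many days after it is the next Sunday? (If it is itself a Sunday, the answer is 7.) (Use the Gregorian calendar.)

Sep 6, 1653 is a Saturday.
From Saturday to the next Sunday is 1 day.

1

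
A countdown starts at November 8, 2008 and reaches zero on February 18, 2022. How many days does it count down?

4850

Nov 8, 2008 → Nov 8, 2009: 365 days.
Nov 8, 2009 → Nov 8, 2010: 365 days.
Nov 8, 2010 → Nov 8, 2011: 365 days.
Nov 8, 2011 → Nov 8, 2012: 366 days (Feb 29, 2012 is in that span).
Nov 8, 2012 → Nov 8, 2013: 365 days.
Nov 8, 2013 → Nov 8, 2014: 365 days.
Nov 8, 2014 → Nov 8, 2015: 365 days.
Nov 8, 2015 → Nov 8, 2016: 366 days (Feb 29, 2016 is in that span).
Nov 8, 2016 → Nov 8, 2017: 365 days.
Nov 8, 2017 → Nov 8, 2018: 365 days.
Nov 8, 2018 → Nov 8, 2019: 365 days.
Nov 8, 2019 → Nov 8, 2020: 366 days (Feb 29, 2020 is in that span).
Nov 8, 2020 → Nov 8, 2021: 365 days.
Nov 8, 2021 → Dec 8, 2021: 30 days (November has 30).
Dec 8, 2021 → Jan 8, 2022: 31 days (December has 31).
Jan 8, 2022 → Feb 8, 2022: 31 days (January has 31).
Feb 8, 2022 → Feb 18, 2022: 10 days.
Total: 4850 days.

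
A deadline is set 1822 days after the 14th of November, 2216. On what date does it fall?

November 10, 2221

+365 (one year) → Nov 14, 2217 (1457 left).
+365 (one year) → Nov 14, 2218 (1092 left).
+365 (one year) → Nov 14, 2219 (727 left).
+366 (one year; includes Feb 29, 2220) → Nov 14, 2220 (361 left).
Nov has 30 days: +17 → Dec 1, 2220 (344 left).
Dec has 31 days: +31 → Jan 1, 2221 (313 left).
Jan has 31 days: +31 → Feb 1, 2221 (282 left).
Feb has 28 days: +28 → Mar 1, 2221 (254 left).
Mar has 31 days: +31 → Apr 1, 2221 (223 left).
Apr has 30 days: +30 → May 1, 2221 (193 left).
May has 31 days: +31 → Jun 1, 2221 (162 left).
Jun has 30 days: +30 → Jul 1, 2221 (132 left).
Jul has 31 days: +31 → Aug 1, 2221 (101 left).
Aug has 31 days: +31 → Sep 1, 2221 (70 left).
Sep has 30 days: +30 → Oct 1, 2221 (40 left).
Oct has 31 days: +31 → Nov 1, 2221 (9 left).
+9 → Nov 10, 2221.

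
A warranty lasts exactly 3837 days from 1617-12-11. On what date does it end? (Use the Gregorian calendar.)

+365 (one year) → Dec 11, 1618 (3472 left).
+365 (one year) → Dec 11, 1619 (3107 left).
+366 (one year; includes Feb 29, 1620) → Dec 11, 1620 (2741 left).
+365 (one year) → Dec 11, 1621 (2376 left).
+365 (one year) → Dec 11, 1622 (2011 left).
+365 (one year) → Dec 11, 1623 (1646 left).
+366 (one year; includes Feb 29, 1624) → Dec 11, 1624 (1280 left).
+365 (one year) → Dec 11, 1625 (915 left).
+365 (one year) → Dec 11, 1626 (550 left).
+365 (one year) → Dec 11, 1627 (185 left).
Dec has 31 days: +21 → Jan 1, 1628 (164 left).
Jan has 31 days: +31 → Feb 1, 1628 (133 left).
Feb has 29 days: +29 → Mar 1, 1628 (104 left).
Mar has 31 days: +31 → Apr 1, 1628 (73 left).
Apr has 30 days: +30 → May 1, 1628 (43 left).
May has 31 days: +31 → Jun 1, 1628 (12 left).
+12 → Jun 13, 1628.

June 13, 1628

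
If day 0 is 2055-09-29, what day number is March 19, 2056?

172

Sep 29, 2055 → Oct 29, 2055: 30 days (September has 30).
Oct 29, 2055 → Nov 29, 2055: 31 days (October has 31).
Nov 29, 2055 → Dec 29, 2055: 30 days (November has 30).
Dec 29, 2055 → Jan 29, 2056: 31 days (December has 31).
Jan 29, 2056 → Feb 29, 2056: 31 days (January has 31).
Feb 29, 2056 → Mar 19, 2056: 19 days.
Total: 172 days.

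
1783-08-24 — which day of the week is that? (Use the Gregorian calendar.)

Sunday

Doomsday rule: the anchor day for the 1700s is Sunday. For year 83: 83÷12 = 6 r 11, and 11÷4 = 2, so 6+11+2 = 19.
Sunday + 19 ≡ Friday — that's 1783's doomsday.
In August the doomsday date is Aug 8.
Aug 24 is 16 days after Aug 8; 16 mod 7 = 2, so Friday + 2 = Sunday.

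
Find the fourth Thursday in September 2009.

September 1, 2009 is a Tuesday.
The first Thursday is therefore September 3 (2 days later).
The fourth Thursday is 3 + 3×7 = September 24.

September 24, 2009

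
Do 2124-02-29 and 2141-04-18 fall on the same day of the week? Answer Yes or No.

From Feb 29, 2124 to Apr 18, 2141 is 6258 days.
6258 mod 7 = 0, so they are the same weekday.
(Feb 29, 2124 is a Tuesday; Apr 18, 2141 is a Tuesday.)

Yes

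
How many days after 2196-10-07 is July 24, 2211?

5402

Oct 7, 2196 → Oct 7, 2197: 365 days.
Oct 7, 2197 → Oct 7, 2198: 365 days.
Oct 7, 2198 → Oct 7, 2199: 365 days.
Oct 7, 2199 → Oct 7, 2200: 365 days.
Oct 7, 2200 → Oct 7, 2201: 365 days.
Oct 7, 2201 → Oct 7, 2202: 365 days.
Oct 7, 2202 → Oct 7, 2203: 365 days.
Oct 7, 2203 → Oct 7, 2204: 366 days (Feb 29, 2204 is in that span).
Oct 7, 2204 → Oct 7, 2205: 365 days.
Oct 7, 2205 → Oct 7, 2206: 365 days.
Oct 7, 2206 → Oct 7, 2207: 365 days.
Oct 7, 2207 → Oct 7, 2208: 366 days (Feb 29, 2208 is in that span).
Oct 7, 2208 → Oct 7, 2209: 365 days.
Oct 7, 2209 → Oct 7, 2210: 365 days.
Oct 7, 2210 → Nov 7, 2210: 31 days (October has 31).
Nov 7, 2210 → Dec 7, 2210: 30 days (November has 30).
Dec 7, 2210 → Jan 7, 2211: 31 days (December has 31).
Jan 7, 2211 → Feb 7, 2211: 31 days (January has 31).
Feb 7, 2211 → Mar 7, 2211: 28 days (February has 28).
Mar 7, 2211 → Apr 7, 2211: 31 days (March has 31).
Apr 7, 2211 → May 7, 2211: 30 days (April has 30).
May 7, 2211 → Jun 7, 2211: 31 days (May has 31).
Jun 7, 2211 → Jul 7, 2211: 30 days (June has 30).
Jul 7, 2211 → Jul 24, 2211: 17 days.
Total: 5402 days.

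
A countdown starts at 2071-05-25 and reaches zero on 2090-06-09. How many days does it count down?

May 25, 2071 → May 25, 2072: 366 days (Feb 29, 2072 is in that span).
May 25, 2072 → May 25, 2073: 365 days.
May 25, 2073 → May 25, 2074: 365 days.
May 25, 2074 → May 25, 2075: 365 days.
May 25, 2075 → May 25, 2076: 366 days (Feb 29, 2076 is in that span).
May 25, 2076 → May 25, 2077: 365 days.
May 25, 2077 → May 25, 2078: 365 days.
May 25, 2078 → May 25, 2079: 365 days.
May 25, 2079 → May 25, 2080: 366 days (Feb 29, 2080 is in that span).
May 25, 2080 → May 25, 2081: 365 days.
May 25, 2081 → May 25, 2082: 365 days.
May 25, 2082 → May 25, 2083: 365 days.
May 25, 2083 → May 25, 2084: 366 days (Feb 29, 2084 is in that span).
May 25, 2084 → May 25, 2085: 365 days.
May 25, 2085 → May 25, 2086: 365 days.
May 25, 2086 → May 25, 2087: 365 days.
May 25, 2087 → May 25, 2088: 366 days (Feb 29, 2088 is in that span).
May 25, 2088 → May 25, 2089: 365 days.
May 25, 2089 → Jun 25, 2089: 31 days (May has 31).
Jun 25, 2089 → Jul 25, 2089: 30 days (June has 30).
Jul 25, 2089 → Aug 25, 2089: 31 days (July has 31).
Aug 25, 2089 → Sep 25, 2089: 31 days (August has 31).
Sep 25, 2089 → Oct 25, 2089: 30 days (September has 30).
Oct 25, 2089 → Nov 25, 2089: 31 days (October has 31).
Nov 25, 2089 → Dec 25, 2089: 30 days (November has 30).
Dec 25, 2089 → Jan 25, 2090: 31 days (December has 31).
Jan 25, 2090 → Feb 25, 2090: 31 days (January has 31).
Feb 25, 2090 → Mar 25, 2090: 28 days (February has 28).
Mar 25, 2090 → Apr 25, 2090: 31 days (March has 31).
Apr 25, 2090 → May 25, 2090: 30 days (April has 30).
May 25, 2090 → Jun 9, 2090: 15 days.
Total: 6955 days.

6955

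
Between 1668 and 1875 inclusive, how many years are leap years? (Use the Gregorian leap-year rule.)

Multiples of 4 in [1668,1875]: 52.
Of those, multiples of 100: 2 (not leap unless ÷400).
Multiples of 400: 0.
Leap years = 52 − 2 + 0 = 50.

50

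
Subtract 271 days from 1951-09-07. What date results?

−7 → Aug 31, 1951 (end of Aug, 31 days; 264 left).
−31 → Jul 31, 1951 (end of Jul, 31 days; 233 left).
−31 → Jun 30, 1951 (end of Jun, 30 days; 202 left).
−30 → May 31, 1951 (end of May, 31 days; 172 left).
−31 → Apr 30, 1951 (end of Apr, 30 days; 141 left).
−30 → Mar 31, 1951 (end of Mar, 31 days; 111 left).
−31 → Feb 28, 1951 (end of Feb, 28 days; 80 left).
−28 → Jan 31, 1951 (end of Jan, 31 days; 52 left).
−31 → Dec 31, 1950 (end of Dec, 31 days; 21 left).
−21 → Dec 10, 1950.

December 10, 1950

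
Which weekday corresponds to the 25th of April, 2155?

Doomsday rule: the anchor day for the 2100s is Sunday. For year 55: 55÷12 = 4 r 7, and 7÷4 = 1, so 4+7+1 = 12.
Sunday + 12 ≡ Friday — that's 2155's doomsday.
In April the doomsday date is Apr 4.
Apr 25 is 21 days after Apr 4; 21 mod 7 = 0, so Friday + 0 = Friday.

Friday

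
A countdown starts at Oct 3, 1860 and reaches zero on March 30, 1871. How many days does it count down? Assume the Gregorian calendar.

Oct 3, 1860 → Oct 3, 1861: 365 days.
Oct 3, 1861 → Oct 3, 1862: 365 days.
Oct 3, 1862 → Oct 3, 1863: 365 days.
Oct 3, 1863 → Oct 3, 1864: 366 days (Feb 29, 1864 is in that span).
Oct 3, 1864 → Oct 3, 1865: 365 days.
Oct 3, 1865 → Oct 3, 1866: 365 days.
Oct 3, 1866 → Oct 3, 1867: 365 days.
Oct 3, 1867 → Oct 3, 1868: 366 days (Feb 29, 1868 is in that span).
Oct 3, 1868 → Oct 3, 1869: 365 days.
Oct 3, 1869 → Oct 3, 1870: 365 days.
Oct 3, 1870 → Nov 3, 1870: 31 days (October has 31).
Nov 3, 1870 → Dec 3, 1870: 30 days (November has 30).
Dec 3, 1870 → Jan 3, 1871: 31 days (December has 31).
Jan 3, 1871 → Feb 3, 1871: 31 days (January has 31).
Feb 3, 1871 → Mar 3, 1871: 28 days (February has 28).
Mar 3, 1871 → Mar 30, 1871: 27 days.
Total: 3830 days.

3830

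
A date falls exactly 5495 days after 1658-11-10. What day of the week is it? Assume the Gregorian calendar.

Sunday

First find the weekday of Nov 10, 1658. Doomsday rule: the anchor day for the 1600s is Tuesday. For year 58: 58÷12 = 4 r 10, and 10÷4 = 2, so 4+10+2 = 16.
Tuesday + 16 ≡ Thursday — that's 1658's doomsday.
In November the doomsday date is Nov 7.
Nov 10 is 3 days after Nov 7; 3 mod 7 = 3, so Thursday + 3 = Sunday.
5495 mod 7 = 0, so 5495 days after a Sunday is Sunday + 0 = Sunday.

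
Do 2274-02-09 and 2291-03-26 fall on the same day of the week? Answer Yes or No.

From Feb 9, 2274 to Mar 26, 2291 is 6254 days.
6254 mod 7 = 3, so they are different weekdays.
(Feb 9, 2274 is a Monday; Mar 26, 2291 is a Thursday.)

No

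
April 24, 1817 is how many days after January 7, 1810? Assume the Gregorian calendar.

Jan 7, 1810 → Jan 7, 1811: 365 days.
Jan 7, 1811 → Jan 7, 1812: 365 days.
Jan 7, 1812 → Jan 7, 1813: 366 days (Feb 29, 1812 is in that span).
Jan 7, 1813 → Jan 7, 1814: 365 days.
Jan 7, 1814 → Jan 7, 1815: 365 days.
Jan 7, 1815 → Jan 7, 1816: 365 days.
Jan 7, 1816 → Jan 7, 1817: 366 days (Feb 29, 1816 is in that span).
Jan 7, 1817 → Feb 7, 1817: 31 days (January has 31).
Feb 7, 1817 → Mar 7, 1817: 28 days (February has 28).
Mar 7, 1817 → Apr 7, 1817: 31 days (March has 31).
Apr 7, 1817 → Apr 24, 1817: 17 days.
Total: 2664 days.

2664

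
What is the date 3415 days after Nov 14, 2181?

March 22, 2191

+365 (one year) → Nov 14, 2182 (3050 left).
+365 (one year) → Nov 14, 2183 (2685 left).
+366 (one year; includes Feb 29, 2184) → Nov 14, 2184 (2319 left).
+365 (one year) → Nov 14, 2185 (1954 left).
+365 (one year) → Nov 14, 2186 (1589 left).
+365 (one year) → Nov 14, 2187 (1224 left).
+366 (one year; includes Feb 29, 2188) → Nov 14, 2188 (858 left).
+365 (one year) → Nov 14, 2189 (493 left).
+365 (one year) → Nov 14, 2190 (128 left).
Nov has 30 days: +17 → Dec 1, 2190 (111 left).
Dec has 31 days: +31 → Jan 1, 2191 (80 left).
Jan has 31 days: +31 → Feb 1, 2191 (49 left).
Feb has 28 days: +28 → Mar 1, 2191 (21 left).
+21 → Mar 22, 2191.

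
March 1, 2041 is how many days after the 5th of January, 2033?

Jan 5, 2033 → Jan 5, 2034: 365 days.
Jan 5, 2034 → Jan 5, 2035: 365 days.
Jan 5, 2035 → Jan 5, 2036: 365 days.
Jan 5, 2036 → Jan 5, 2037: 366 days (Feb 29, 2036 is in that span).
Jan 5, 2037 → Jan 5, 2038: 365 days.
Jan 5, 2038 → Jan 5, 2039: 365 days.
Jan 5, 2039 → Jan 5, 2040: 365 days.
Jan 5, 2040 → Jan 5, 2041: 366 days (Feb 29, 2040 is in that span).
Jan 5, 2041 → Feb 5, 2041: 31 days (January has 31).
Feb 5, 2041 → Mar 1, 2041: 24 days.
Total: 2977 days.

2977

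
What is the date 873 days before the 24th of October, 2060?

−366 (one year; includes Feb 29, 2060) → Oct 24, 2059 (507 left).
−365 (one year) → Oct 24, 2058 (142 left).
−24 → Sep 30, 2058 (end of Sep, 30 days; 118 left).
−30 → Aug 31, 2058 (end of Aug, 31 days; 88 left).
−31 → Jul 31, 2058 (end of Jul, 31 days; 57 left).
−31 → Jun 30, 2058 (end of Jun, 30 days; 26 left).
−26 → Jun 4, 2058.

June 4, 2058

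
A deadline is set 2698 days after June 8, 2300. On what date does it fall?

+365 (one year) → Jun 8, 2301 (2333 left).
+365 (one year) → Jun 8, 2302 (1968 left).
+365 (one year) → Jun 8, 2303 (1603 left).
+366 (one year; includes Feb 29, 2304) → Jun 8, 2304 (1237 left).
+365 (one year) → Jun 8, 2305 (872 left).
+365 (one year) → Jun 8, 2306 (507 left).
+365 (one year) → Jun 8, 2307 (142 left).
Jun has 30 days: +23 → Jul 1, 2307 (119 left).
Jul has 31 days: +31 → Aug 1, 2307 (88 left).
Aug has 31 days: +31 → Sep 1, 2307 (57 left).
Sep has 30 days: +30 → Oct 1, 2307 (27 left).
+27 → Oct 28, 2307.

October 28, 2307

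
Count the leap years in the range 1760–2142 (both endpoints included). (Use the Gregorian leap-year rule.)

93

Multiples of 4 in [1760,2142]: 96.
Of those, multiples of 100: 4 (not leap unless ÷400).
Multiples of 400: 1.
Leap years = 96 − 4 + 1 = 93.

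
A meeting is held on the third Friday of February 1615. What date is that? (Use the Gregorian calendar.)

February 1, 1615 is a Sunday.
The first Friday is therefore February 6 (5 days later).
The third Friday is 6 + 2×7 = February 20.

February 20, 1615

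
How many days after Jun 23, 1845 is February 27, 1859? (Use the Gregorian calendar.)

4997

Jun 23, 1845 → Jun 23, 1846: 365 days.
Jun 23, 1846 → Jun 23, 1847: 365 days.
Jun 23, 1847 → Jun 23, 1848: 366 days (Feb 29, 1848 is in that span).
Jun 23, 1848 → Jun 23, 1849: 365 days.
Jun 23, 1849 → Jun 23, 1850: 365 days.
Jun 23, 1850 → Jun 23, 1851: 365 days.
Jun 23, 1851 → Jun 23, 1852: 366 days (Feb 29, 1852 is in that span).
Jun 23, 1852 → Jun 23, 1853: 365 days.
Jun 23, 1853 → Jun 23, 1854: 365 days.
Jun 23, 1854 → Jun 23, 1855: 365 days.
Jun 23, 1855 → Jun 23, 1856: 366 days (Feb 29, 1856 is in that span).
Jun 23, 1856 → Jun 23, 1857: 365 days.
Jun 23, 1857 → Jun 23, 1858: 365 days.
Jun 23, 1858 → Jul 23, 1858: 30 days (June has 30).
Jul 23, 1858 → Aug 23, 1858: 31 days (July has 31).
Aug 23, 1858 → Sep 23, 1858: 31 days (August has 31).
Sep 23, 1858 → Oct 23, 1858: 30 days (September has 30).
Oct 23, 1858 → Nov 23, 1858: 31 days (October has 31).
Nov 23, 1858 → Dec 23, 1858: 30 days (November has 30).
Dec 23, 1858 → Jan 23, 1859: 31 days (December has 31).
Jan 23, 1859 → Feb 23, 1859: 31 days (January has 31).
Feb 23, 1859 → Feb 27, 1859: 4 days.
Total: 4997 days.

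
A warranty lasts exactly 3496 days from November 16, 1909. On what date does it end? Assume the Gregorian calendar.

June 13, 1919

+365 (one year) → Nov 16, 1910 (3131 left).
+365 (one year) → Nov 16, 1911 (2766 left).
+366 (one year; includes Feb 29, 1912) → Nov 16, 1912 (2400 left).
+365 (one year) → Nov 16, 1913 (2035 left).
+365 (one year) → Nov 16, 1914 (1670 left).
+365 (one year) → Nov 16, 1915 (1305 left).
+366 (one year; includes Feb 29, 1916) → Nov 16, 1916 (939 left).
+365 (one year) → Nov 16, 1917 (574 left).
+365 (one year) → Nov 16, 1918 (209 left).
Nov has 30 days: +15 → Dec 1, 1918 (194 left).
Dec has 31 days: +31 → Jan 1, 1919 (163 left).
Jan has 31 days: +31 → Feb 1, 1919 (132 left).
Feb has 28 days: +28 → Mar 1, 1919 (104 left).
Mar has 31 days: +31 → Apr 1, 1919 (73 left).
Apr has 30 days: +30 → May 1, 1919 (43 left).
May has 31 days: +31 → Jun 1, 1919 (12 left).
+12 → Jun 13, 1919.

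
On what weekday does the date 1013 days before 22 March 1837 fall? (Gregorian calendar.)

Friday

First find the weekday of Mar 22, 1837. Doomsday rule: the anchor day for the 1800s is Friday. For year 37: 37÷12 = 3 r 1, and 1÷4 = 0, so 3+1+0 = 4.
Friday + 4 ≡ Tuesday — that's 1837's doomsday.
In March the doomsday date is Mar 14.
Mar 22 is 8 days after Mar 14; 8 mod 7 = 1, so Tuesday + 1 = Wednesday.
1013 mod 7 = 5, so 1013 days before a Wednesday is Wednesday − 5 = Friday.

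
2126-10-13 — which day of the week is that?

Sunday

Doomsday rule: the anchor day for the 2100s is Sunday. For year 26: 26÷12 = 2 r 2, and 2÷4 = 0, so 2+2+0 = 4.
Sunday + 4 ≡ Thursday — that's 2126's doomsday.
In October the doomsday date is Oct 10.
Oct 13 is 3 days after Oct 10; 3 mod 7 = 3, so Thursday + 3 = Sunday.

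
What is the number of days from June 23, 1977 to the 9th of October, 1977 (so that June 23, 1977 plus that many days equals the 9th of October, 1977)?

Jun 23, 1977 → Jul 23, 1977: 30 days (June has 30).
Jul 23, 1977 → Aug 23, 1977: 31 days (July has 31).
Aug 23, 1977 → Sep 23, 1977: 31 days (August has 31).
Sep 23, 1977 → Oct 9, 1977: 16 days.
Total: 108 days.

108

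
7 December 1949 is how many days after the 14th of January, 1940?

Jan 14, 1940 → Jan 14, 1941: 366 days (Feb 29, 1940 is in that span).
Jan 14, 1941 → Jan 14, 1942: 365 days.
Jan 14, 1942 → Jan 14, 1943: 365 days.
Jan 14, 1943 → Jan 14, 1944: 365 days.
Jan 14, 1944 → Jan 14, 1945: 366 days (Feb 29, 1944 is in that span).
Jan 14, 1945 → Jan 14, 1946: 365 days.
Jan 14, 1946 → Jan 14, 1947: 365 days.
Jan 14, 1947 → Jan 14, 1948: 365 days.
Jan 14, 1948 → Jan 14, 1949: 366 days (Feb 29, 1948 is in that span).
Jan 14, 1949 → Feb 14, 1949: 31 days (January has 31).
Feb 14, 1949 → Mar 14, 1949: 28 days (February has 28).
Mar 14, 1949 → Apr 14, 1949: 31 days (March has 31).
Apr 14, 1949 → May 14, 1949: 30 days (April has 30).
May 14, 1949 → Jun 14, 1949: 31 days (May has 31).
Jun 14, 1949 → Jul 14, 1949: 30 days (June has 30).
Jul 14, 1949 → Aug 14, 1949: 31 days (July has 31).
Aug 14, 1949 → Sep 14, 1949: 31 days (August has 31).
Sep 14, 1949 → Oct 14, 1949: 30 days (September has 30).
Oct 14, 1949 → Nov 14, 1949: 31 days (October has 31).
Nov 14, 1949 → Dec 7, 1949: 23 days.
Total: 3615 days.

3615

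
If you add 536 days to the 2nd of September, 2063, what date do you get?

February 19, 2065

+366 (one year; includes Feb 29, 2064) → Sep 2, 2064 (170 left).
Sep has 30 days: +29 → Oct 1, 2064 (141 left).
Oct has 31 days: +31 → Nov 1, 2064 (110 left).
Nov has 30 days: +30 → Dec 1, 2064 (80 left).
Dec has 31 days: +31 → Jan 1, 2065 (49 left).
Jan has 31 days: +31 → Feb 1, 2065 (18 left).
+18 → Feb 19, 2065.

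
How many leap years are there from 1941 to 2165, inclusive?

55

Multiples of 4 in [1941,2165]: 56.
Of those, multiples of 100: 2 (not leap unless ÷400).
Multiples of 400: 1.
Leap years = 56 − 2 + 1 = 55.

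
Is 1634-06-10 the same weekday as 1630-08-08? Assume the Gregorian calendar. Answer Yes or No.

No

From Aug 8, 1630 to Jun 10, 1634 is 1402 days.
1402 mod 7 = 2, so they are different weekdays.
(Aug 8, 1630 is a Thursday; Jun 10, 1634 is a Saturday.)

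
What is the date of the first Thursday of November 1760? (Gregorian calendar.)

November 6, 1760

November 1, 1760 is a Saturday.
The first Thursday is therefore November 6 (5 days later).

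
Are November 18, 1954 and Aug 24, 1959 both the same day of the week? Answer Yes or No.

From Nov 18, 1954 to Aug 24, 1959 is 1740 days.
1740 mod 7 = 4, so they are different weekdays.
(Nov 18, 1954 is a Thursday; Aug 24, 1959 is a Monday.)

No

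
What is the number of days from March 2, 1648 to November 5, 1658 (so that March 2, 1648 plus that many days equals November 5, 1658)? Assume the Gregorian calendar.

Mar 2, 1648 → Mar 2, 1649: 365 days.
Mar 2, 1649 → Mar 2, 1650: 365 days.
Mar 2, 1650 → Mar 2, 1651: 365 days.
Mar 2, 1651 → Mar 2, 1652: 366 days (Feb 29, 1652 is in that span).
Mar 2, 1652 → Mar 2, 1653: 365 days.
Mar 2, 1653 → Mar 2, 1654: 365 days.
Mar 2, 1654 → Mar 2, 1655: 365 days.
Mar 2, 1655 → Mar 2, 1656: 366 days (Feb 29, 1656 is in that span).
Mar 2, 1656 → Mar 2, 1657: 365 days.
Mar 2, 1657 → Mar 2, 1658: 365 days.
Mar 2, 1658 → Apr 2, 1658: 31 days (March has 31).
Apr 2, 1658 → May 2, 1658: 30 days (April has 30).
May 2, 1658 → Jun 2, 1658: 31 days (May has 31).
Jun 2, 1658 → Jul 2, 1658: 30 days (June has 30).
Jul 2, 1658 → Aug 2, 1658: 31 days (July has 31).
Aug 2, 1658 → Sep 2, 1658: 31 days (August has 31).
Sep 2, 1658 → Oct 2, 1658: 30 days (September has 30).
Oct 2, 1658 → Nov 2, 1658: 31 days (October has 31).
Nov 2, 1658 → Nov 5, 1658: 3 days.
Total: 3900 days.

3900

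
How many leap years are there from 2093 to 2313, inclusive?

Multiples of 4 in [2093,2313]: 55.
Of those, multiples of 100: 3 (not leap unless ÷400).
Multiples of 400: 0.
Leap years = 55 − 3 + 0 = 52.

52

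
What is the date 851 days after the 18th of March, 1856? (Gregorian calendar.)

+365 (one year) → Mar 18, 1857 (486 left).
+365 (one year) → Mar 18, 1858 (121 left).
Mar has 31 days: +14 → Apr 1, 1858 (107 left).
Apr has 30 days: +30 → May 1, 1858 (77 left).
May has 31 days: +31 → Jun 1, 1858 (46 left).
Jun has 30 days: +30 → Jul 1, 1858 (16 left).
+16 → Jul 17, 1858.

July 17, 1858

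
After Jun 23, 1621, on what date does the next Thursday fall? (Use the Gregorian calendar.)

June 24, 1621

Jun 23, 1621 is a Wednesday.
From Wednesday to the next Thursday is 1 day.
Jun 23, 1621 + 1 = Jun 24, 1621.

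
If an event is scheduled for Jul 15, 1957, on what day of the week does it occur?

Monday

January 1, 1957 is a Tuesday.
Jan 1, 1957 → Feb 1, 1957: 31 days (January has 31).
Feb 1, 1957 → Mar 1, 1957: 28 days (February has 28).
Mar 1, 1957 → Apr 1, 1957: 31 days (March has 31).
Apr 1, 1957 → May 1, 1957: 30 days (April has 30).
May 1, 1957 → Jun 1, 1957: 31 days (May has 31).
Jun 1, 1957 → Jul 1, 1957: 30 days (June has 30).
Jul 1, 1957 → Jul 15, 1957: 14 days.
Total: 195 days.
195 mod 7 = 6, so Tuesday + 6 = Monday.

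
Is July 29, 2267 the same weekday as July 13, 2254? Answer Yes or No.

No

From Jul 13, 2254 to Jul 29, 2267 is 4764 days.
4764 mod 7 = 4, so they are different weekdays.
(Jul 13, 2254 is a Thursday; Jul 29, 2267 is a Monday.)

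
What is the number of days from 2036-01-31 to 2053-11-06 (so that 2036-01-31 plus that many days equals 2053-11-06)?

6489

Jan 31, 2036 → Jan 31, 2037: 366 days (Feb 29, 2036 is in that span).
Jan 31, 2037 → Jan 31, 2038: 365 days.
Jan 31, 2038 → Jan 31, 2039: 365 days.
Jan 31, 2039 → Jan 31, 2040: 365 days.
Jan 31, 2040 → Jan 31, 2041: 366 days (Feb 29, 2040 is in that span).
Jan 31, 2041 → Jan 31, 2042: 365 days.
Jan 31, 2042 → Jan 31, 2043: 365 days.
Jan 31, 2043 → Jan 31, 2044: 365 days.
Jan 31, 2044 → Jan 31, 2045: 366 days (Feb 29, 2044 is in that span).
Jan 31, 2045 → Jan 31, 2046: 365 days.
Jan 31, 2046 → Jan 31, 2047: 365 days.
Jan 31, 2047 → Jan 31, 2048: 365 days.
Jan 31, 2048 → Jan 31, 2049: 366 days (Feb 29, 2048 is in that span).
Jan 31, 2049 → Jan 31, 2050: 365 days.
Jan 31, 2050 → Jan 31, 2051: 365 days.
Jan 31, 2051 → Jan 31, 2052: 365 days.
Jan 31, 2052 → Jan 31, 2053: 366 days (Feb 29, 2052 is in that span).
Jan 31, 2053 → Feb 28, 2053: 28 days (January has 31).
Feb 28, 2053 → Mar 28, 2053: 28 days (February has 28).
Mar 28, 2053 → Apr 28, 2053: 31 days (March has 31).
Apr 28, 2053 → May 28, 2053: 30 days (April has 30).
May 28, 2053 → Jun 28, 2053: 31 days (May has 31).
Jun 28, 2053 → Jul 28, 2053: 30 days (June has 30).
Jul 28, 2053 → Aug 28, 2053: 31 days (July has 31).
Aug 28, 2053 → Sep 28, 2053: 31 days (August has 31).
Sep 28, 2053 → Oct 28, 2053: 30 days (September has 30).
Oct 28, 2053 → Nov 6, 2053: 9 days.
Total: 6489 days.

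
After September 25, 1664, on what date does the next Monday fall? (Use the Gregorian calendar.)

Sep 25, 1664 is a Thursday.
From Thursday to the next Monday is 4 days.
Sep 25, 1664 + 4 = Sep 29, 1664.

September 29, 1664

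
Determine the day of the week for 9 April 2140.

Saturday

Doomsday rule: the anchor day for the 2100s is Sunday. For year 40: 40÷12 = 3 r 4, and 4÷4 = 1, so 3+4+1 = 8.
Sunday + 8 ≡ Monday — that's 2140's doomsday.
In April the doomsday date is Apr 4.
Apr 9 is 5 days after Apr 4; 5 mod 7 = 5, so Monday + 5 = Saturday.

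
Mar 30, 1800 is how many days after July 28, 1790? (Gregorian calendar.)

Jul 28, 1790 → Jul 28, 1791: 365 days.
Jul 28, 1791 → Jul 28, 1792: 366 days (Feb 29, 1792 is in that span).
Jul 28, 1792 → Jul 28, 1793: 365 days.
Jul 28, 1793 → Jul 28, 1794: 365 days.
Jul 28, 1794 → Jul 28, 1795: 365 days.
Jul 28, 1795 → Jul 28, 1796: 366 days (Feb 29, 1796 is in that span).
Jul 28, 1796 → Jul 28, 1797: 365 days.
Jul 28, 1797 → Jul 28, 1798: 365 days.
Jul 28, 1798 → Jul 28, 1799: 365 days.
Jul 28, 1799 → Aug 28, 1799: 31 days (July has 31).
Aug 28, 1799 → Sep 28, 1799: 31 days (August has 31).
Sep 28, 1799 → Oct 28, 1799: 30 days (September has 30).
Oct 28, 1799 → Nov 28, 1799: 31 days (October has 31).
Nov 28, 1799 → Dec 28, 1799: 30 days (November has 30).
Dec 28, 1799 → Jan 28, 1800: 31 days (December has 31).
Jan 28, 1800 → Feb 28, 1800: 31 days (January has 31).
Feb 28, 1800 → Mar 28, 1800: 28 days (February has 28).
Mar 28, 1800 → Mar 30, 1800: 2 days.
Total: 3532 days.

3532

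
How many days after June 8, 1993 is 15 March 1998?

Jun 8, 1993 → Jun 8, 1994: 365 days.
Jun 8, 1994 → Jun 8, 1995: 365 days.
Jun 8, 1995 → Jun 8, 1996: 366 days (Feb 29, 1996 is in that span).
Jun 8, 1996 → Jun 8, 1997: 365 days.
Jun 8, 1997 → Jul 8, 1997: 30 days (June has 30).
Jul 8, 1997 → Aug 8, 1997: 31 days (July has 31).
Aug 8, 1997 → Sep 8, 1997: 31 days (August has 31).
Sep 8, 1997 → Oct 8, 1997: 30 days (September has 30).
Oct 8, 1997 → Nov 8, 1997: 31 days (October has 31).
Nov 8, 1997 → Dec 8, 1997: 30 days (November has 30).
Dec 8, 1997 → Jan 8, 1998: 31 days (December has 31).
Jan 8, 1998 → Feb 8, 1998: 31 days (January has 31).
Feb 8, 1998 → Mar 8, 1998: 28 days (February has 28).
Mar 8, 1998 → Mar 15, 1998: 7 days.
Total: 1741 days.

1741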